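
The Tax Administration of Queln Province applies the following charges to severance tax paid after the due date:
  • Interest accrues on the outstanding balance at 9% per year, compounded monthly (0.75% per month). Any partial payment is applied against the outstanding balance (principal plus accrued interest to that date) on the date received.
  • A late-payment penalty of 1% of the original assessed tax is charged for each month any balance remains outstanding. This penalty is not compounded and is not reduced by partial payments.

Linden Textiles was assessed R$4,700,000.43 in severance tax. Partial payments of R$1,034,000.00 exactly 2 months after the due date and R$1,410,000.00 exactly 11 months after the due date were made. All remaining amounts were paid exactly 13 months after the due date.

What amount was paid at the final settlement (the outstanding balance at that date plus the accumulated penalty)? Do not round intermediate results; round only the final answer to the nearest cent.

R$3,236,643.32

Balance at month 2: R$4,700,000.4300 × (1 + 0.0075)^2 = R$4,770,764.8115…
After R$1,034,000.00 payment: R$4,770,764.8115… − R$1,034,000.00 = R$3,736,764.8115…
Balance at month 11: R$3,736,764.8115… × (1 + 0.0075)^9 = R$3,996,697.3076…
After R$1,410,000.00 payment: R$3,996,697.3076… − R$1,410,000.00 = R$2,586,697.3076…
Balance at month 13: R$2,586,697.3076… × (1 + 0.0075)^2 = R$2,625,643.2689…
Penalty: 13 × 1% × R$4,700,000.43 = R$611,000.06…
Final settlement = outstanding balance + penalty = R$2,625,643.2689… + R$611,000.06… = R$3,236,643.32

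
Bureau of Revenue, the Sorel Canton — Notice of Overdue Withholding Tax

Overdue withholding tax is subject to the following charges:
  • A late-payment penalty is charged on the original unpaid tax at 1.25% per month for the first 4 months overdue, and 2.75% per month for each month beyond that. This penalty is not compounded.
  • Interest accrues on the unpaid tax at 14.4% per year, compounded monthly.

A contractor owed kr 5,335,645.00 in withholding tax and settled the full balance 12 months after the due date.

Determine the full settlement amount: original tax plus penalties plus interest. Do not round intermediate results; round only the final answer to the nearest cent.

Penalty, months 1–4: 4 × 1.25% × kr 5,335,645.00 = kr 266,782.25
Penalty, months 5–12: 8 × 2.75% × kr 5,335,645.00 = kr 1,173,841.90
Interest (14.4%/yr ÷ 12 = 1.2%/month): kr 5,335,645.00 × ((1 + 0.012)^12 − 1) = kr 821,127.0820…
Total = kr 5,335,645.00 + kr 1,440,624.1500 + kr 821,127.0820… = kr 7,597,396.23

kr 7,597,396.23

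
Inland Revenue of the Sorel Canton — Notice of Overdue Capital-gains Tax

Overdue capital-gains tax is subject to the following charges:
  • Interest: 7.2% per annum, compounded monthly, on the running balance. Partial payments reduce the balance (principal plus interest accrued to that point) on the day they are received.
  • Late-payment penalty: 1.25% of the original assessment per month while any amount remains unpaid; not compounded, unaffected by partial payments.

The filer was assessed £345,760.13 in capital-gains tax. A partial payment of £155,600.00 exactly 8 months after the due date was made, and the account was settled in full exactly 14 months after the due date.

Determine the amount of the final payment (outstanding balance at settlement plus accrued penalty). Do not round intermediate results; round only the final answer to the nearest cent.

Monthly rate = 7.2% ÷ 12 = 0.6%
Balance at month 8: £345,760.1300 × (1 + 0.006)^8 = £362,709.3563…
After £155,600.00 payment: £362,709.3563… − £155,600.00 = £207,109.3563…
Balance at month 14: £207,109.3563… × (1 + 0.006)^6 = £214,678.0309…
Penalty: 14 × 1.25% × £345,760.13 = £60,508.02…
Final settlement = outstanding balance + penalty = £214,678.0309… + £60,508.02… = £275,186.05

£275,186.05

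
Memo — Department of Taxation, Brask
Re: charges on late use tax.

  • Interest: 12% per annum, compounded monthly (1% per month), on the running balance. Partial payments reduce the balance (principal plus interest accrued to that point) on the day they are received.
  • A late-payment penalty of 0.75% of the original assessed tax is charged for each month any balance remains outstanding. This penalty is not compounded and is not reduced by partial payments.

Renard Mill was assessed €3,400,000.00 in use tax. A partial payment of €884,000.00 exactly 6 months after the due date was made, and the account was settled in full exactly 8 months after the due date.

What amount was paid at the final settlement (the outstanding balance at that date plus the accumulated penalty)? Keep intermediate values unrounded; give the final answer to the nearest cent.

€2,983,944.40

Balance at month 6: €3,400,000.0000 × (1 + 0.01)^6 = €3,609,168.5120…
After €884,000.00 payment: €3,609,168.5120… − €884,000.00 = €2,725,168.5120…
Balance at month 8: €2,725,168.5120… × (1 + 0.01)^2 = €2,779,944.3991…
Penalty: 8 × 0.75% × €3,400,000.00 = €204,000.00
Final settlement = outstanding balance + penalty = €2,779,944.3991… + €204,000.00 = €2,983,944.40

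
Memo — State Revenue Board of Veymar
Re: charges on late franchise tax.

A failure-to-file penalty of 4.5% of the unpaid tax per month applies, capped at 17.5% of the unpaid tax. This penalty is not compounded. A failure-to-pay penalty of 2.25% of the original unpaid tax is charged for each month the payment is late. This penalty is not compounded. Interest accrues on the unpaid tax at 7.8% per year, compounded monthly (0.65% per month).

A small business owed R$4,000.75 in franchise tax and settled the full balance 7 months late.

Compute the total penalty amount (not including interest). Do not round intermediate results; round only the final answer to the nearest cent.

Failure-to-file: 7 × 4.5% × R$4,000.75 = R$1,260.24…, capped at 17.5% × R$4,000.75 = R$700.13…
Failure-to-pay penalty: 7 × 2.25% × R$4,000.75 = R$630.12…
Total penalty = R$700.13… + R$630.12… = R$1,330.25

R$1,330.25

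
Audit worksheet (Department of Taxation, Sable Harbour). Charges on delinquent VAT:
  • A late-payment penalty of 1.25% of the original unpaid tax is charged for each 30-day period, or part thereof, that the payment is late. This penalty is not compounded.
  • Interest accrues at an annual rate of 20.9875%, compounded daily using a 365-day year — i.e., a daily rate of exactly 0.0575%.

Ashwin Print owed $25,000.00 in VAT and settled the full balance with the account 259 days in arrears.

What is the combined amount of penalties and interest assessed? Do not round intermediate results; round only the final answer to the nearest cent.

$6,825.91

Penalty periods: ⌈259/30⌉ = 9; penalty = 9 × 1.25% × $25,000.00 = $2,812.50
Interest: $25,000.00 × ((1 + 0.000575)^259 − 1) = $25,000.00 × 0.16053627… = $4,013.4068…
Penalties + interest = $2,812.5000 + $4,013.4068… = $6,825.91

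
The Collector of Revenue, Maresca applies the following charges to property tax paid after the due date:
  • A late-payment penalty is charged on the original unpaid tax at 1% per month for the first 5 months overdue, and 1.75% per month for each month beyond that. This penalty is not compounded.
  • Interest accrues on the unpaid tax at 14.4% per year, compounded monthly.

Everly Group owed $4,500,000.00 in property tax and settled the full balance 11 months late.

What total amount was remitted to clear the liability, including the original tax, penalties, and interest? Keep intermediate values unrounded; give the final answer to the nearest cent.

$5,828,454.36

Penalty, months 1–5: 5 × 1% × $4,500,000.00 = $225,000.00
Penalty, months 6–11: 6 × 1.75% × $4,500,000.00 = $472,500.00
Interest (14.4%/yr ÷ 12 = 1.2%/month): $4,500,000.00 × ((1 + 0.012)^11 − 1) = $630,954.3565…
Total = $4,500,000.00 + $697,500.0000 + $630,954.3565… = $5,828,454.36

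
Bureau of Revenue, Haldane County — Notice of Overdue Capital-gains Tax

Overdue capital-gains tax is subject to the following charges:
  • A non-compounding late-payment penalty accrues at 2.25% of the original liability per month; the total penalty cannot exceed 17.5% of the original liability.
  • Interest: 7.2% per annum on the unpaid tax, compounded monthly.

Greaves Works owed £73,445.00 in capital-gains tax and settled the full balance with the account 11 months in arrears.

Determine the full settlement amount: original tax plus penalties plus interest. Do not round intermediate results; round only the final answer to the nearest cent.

£91,293.32

Penalty (uncapped): 11 × 2.25% × £73,445.00 = £18,177.64…; cap = 17.5% × £73,445.00 = £12,852.88… → penalty = £12,852.88…
Interest (7.2%/yr ÷ 12 = 0.6%/month): £73,445.00 × ((1 + 0.006)^11 − 1) = £4,995.4404…
Total = £73,445.00 + £12,852.8750 + £4,995.4404… = £91,293.32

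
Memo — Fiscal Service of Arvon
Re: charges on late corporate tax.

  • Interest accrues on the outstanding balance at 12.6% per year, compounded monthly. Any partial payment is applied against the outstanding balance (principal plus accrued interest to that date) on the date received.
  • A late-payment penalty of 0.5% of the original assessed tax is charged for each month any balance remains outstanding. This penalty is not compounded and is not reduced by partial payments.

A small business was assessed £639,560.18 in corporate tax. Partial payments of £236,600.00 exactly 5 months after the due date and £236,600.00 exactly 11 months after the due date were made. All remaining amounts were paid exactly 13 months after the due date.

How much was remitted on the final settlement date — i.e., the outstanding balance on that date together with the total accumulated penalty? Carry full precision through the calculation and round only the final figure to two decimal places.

Monthly rate = 12.6% ÷ 12 = 1.05%
Balance at month 5: £639,560.1800 × (1 + 0.0105)^5 = £673,849.6472…
After £236,600.00 payment: £673,849.6472… − £236,600.00 = £437,249.6472…
Balance at month 11: £437,249.6472… × (1 + 0.0105)^6 = £465,529.6801…
After £236,600.00 payment: £465,529.6801… − £236,600.00 = £228,929.6801…
Balance at month 13: £228,929.6801… × (1 + 0.0105)^2 = £233,762.4428…
Penalty: 13 × 0.5% × £639,560.18 = £41,571.41…
Final settlement = outstanding balance + penalty = £233,762.4428… + £41,571.41… = £275,333.85

£275,333.85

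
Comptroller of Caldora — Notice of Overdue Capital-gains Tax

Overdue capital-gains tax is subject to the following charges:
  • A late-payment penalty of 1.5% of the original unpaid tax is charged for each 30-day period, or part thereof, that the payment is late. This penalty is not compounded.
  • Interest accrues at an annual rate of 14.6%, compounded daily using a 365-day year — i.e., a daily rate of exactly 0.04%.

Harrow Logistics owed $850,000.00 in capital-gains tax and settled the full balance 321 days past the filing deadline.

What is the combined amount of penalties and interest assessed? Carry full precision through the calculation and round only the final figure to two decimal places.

Penalty periods: ⌈321/30⌉ = 11; penalty = 11 × 1.5% × $850,000.00 = $140,250.00
Interest: $850,000.00 × ((1 + 0.0004)^321 − 1) = $850,000.00 × 0.13697852… = $116,431.7459…
Penalties + interest = $140,250.0000 + $116,431.7459… = $256,681.75

$256,681.75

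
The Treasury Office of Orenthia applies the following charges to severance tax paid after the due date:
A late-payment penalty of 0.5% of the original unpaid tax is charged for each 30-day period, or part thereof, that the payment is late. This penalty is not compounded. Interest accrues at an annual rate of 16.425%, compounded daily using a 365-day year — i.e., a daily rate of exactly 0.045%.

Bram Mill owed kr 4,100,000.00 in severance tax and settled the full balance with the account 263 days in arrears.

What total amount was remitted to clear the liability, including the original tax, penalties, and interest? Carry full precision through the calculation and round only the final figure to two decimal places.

kr 4,799,493.01

Penalty periods: ⌈263/30⌉ = 9; penalty = 9 × 0.5% × kr 4,100,000.00 = kr 184,500.00
Interest: kr 4,100,000.00 × ((1 + 0.00045)^263 − 1) = kr 4,100,000.00 × 0.12560805… = kr 514,993.0082…
Total = kr 4,100,000.00 + kr 184,500.0000 + kr 514,993.0082… = kr 4,799,493.01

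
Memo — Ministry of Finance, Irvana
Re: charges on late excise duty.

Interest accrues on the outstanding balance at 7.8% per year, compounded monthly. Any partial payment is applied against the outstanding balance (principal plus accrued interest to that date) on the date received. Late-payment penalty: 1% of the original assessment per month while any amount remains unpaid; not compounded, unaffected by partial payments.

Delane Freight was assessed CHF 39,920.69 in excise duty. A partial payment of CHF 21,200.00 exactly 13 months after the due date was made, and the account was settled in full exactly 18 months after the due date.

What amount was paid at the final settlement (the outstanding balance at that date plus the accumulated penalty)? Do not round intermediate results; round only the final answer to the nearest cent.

CHF 30,146.34

Monthly rate = 7.8% ÷ 12 = 0.65%
Balance at month 13: CHF 39,920.6900 × (1 + 0.0065)^13 = CHF 43,428.7340…
After CHF 21,200.00 payment: CHF 43,428.7340… − CHF 21,200.00 = CHF 22,228.7340…
Balance at month 18: CHF 22,228.7340… × (1 + 0.0065)^5 = CHF 22,960.6207…
Penalty: 18 × 1% × CHF 39,920.69 = CHF 7,185.72…
Final settlement = outstanding balance + penalty = CHF 22,960.6207… + CHF 7,185.72… = CHF 30,146.34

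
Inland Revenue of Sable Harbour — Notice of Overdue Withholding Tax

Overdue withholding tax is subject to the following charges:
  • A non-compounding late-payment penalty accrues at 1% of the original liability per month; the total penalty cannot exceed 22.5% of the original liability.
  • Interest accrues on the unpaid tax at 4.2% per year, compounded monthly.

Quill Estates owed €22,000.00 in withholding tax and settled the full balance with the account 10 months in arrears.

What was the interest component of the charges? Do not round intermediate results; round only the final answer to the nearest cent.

€782.24

Interest (4.2%/yr ÷ 12 = 0.35%/month): €22,000.00 × ((1 + 0.0035)^10 − 1) = €782.2414…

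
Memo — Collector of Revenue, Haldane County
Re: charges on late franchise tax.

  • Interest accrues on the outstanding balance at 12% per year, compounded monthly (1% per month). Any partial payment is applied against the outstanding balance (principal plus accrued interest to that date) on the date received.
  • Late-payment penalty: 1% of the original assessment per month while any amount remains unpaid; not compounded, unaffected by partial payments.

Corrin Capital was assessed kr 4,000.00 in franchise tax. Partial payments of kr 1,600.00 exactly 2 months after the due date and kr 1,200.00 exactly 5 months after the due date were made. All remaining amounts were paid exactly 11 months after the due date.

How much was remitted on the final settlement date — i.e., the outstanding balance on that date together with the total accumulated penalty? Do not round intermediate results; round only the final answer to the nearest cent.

kr 1,878.95

Balance at month 2: kr 4,000.0000 × (1 + 0.01)^2 = kr 4,080.4000
After kr 1,600.00 payment: kr 4,080.4000 − kr 1,600.00 = kr 2,480.4000
Balance at month 5: kr 2,480.4000 × (1 + 0.01)^3 = kr 2,555.5586…
After kr 1,200.00 payment: kr 2,555.5586… − kr 1,200.00 = kr 1,355.5586…
Balance at month 11: kr 1,355.5586… × (1 + 0.01)^6 = kr 1,438.9528…
Penalty: 11 × 1% × kr 4,000.00 = kr 440.00
Final settlement = outstanding balance + penalty = kr 1,438.9528… + kr 440.00 = kr 1,878.95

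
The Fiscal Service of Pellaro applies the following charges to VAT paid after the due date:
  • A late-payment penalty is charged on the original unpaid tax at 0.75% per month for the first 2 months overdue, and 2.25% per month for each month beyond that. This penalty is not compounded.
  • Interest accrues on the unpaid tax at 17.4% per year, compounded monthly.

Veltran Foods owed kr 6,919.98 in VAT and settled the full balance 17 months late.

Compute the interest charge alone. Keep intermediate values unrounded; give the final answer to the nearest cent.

Interest (17.4%/yr ÷ 12 = 1.45%/month): kr 6,919.98 × ((1 + 0.0145)^17 − 1) = kr 1,918.7468…

kr 1,918.75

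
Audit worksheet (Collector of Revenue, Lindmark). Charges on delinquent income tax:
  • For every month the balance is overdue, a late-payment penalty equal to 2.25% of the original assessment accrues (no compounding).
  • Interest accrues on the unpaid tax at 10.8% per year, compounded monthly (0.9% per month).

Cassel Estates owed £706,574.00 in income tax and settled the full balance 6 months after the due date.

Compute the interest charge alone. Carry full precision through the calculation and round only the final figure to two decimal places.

£39,023.86

Interest: £706,574.00 × ((1 + 0.009)^6 − 1) = £706,574.00 × 0.0552297… = £39,023.8550…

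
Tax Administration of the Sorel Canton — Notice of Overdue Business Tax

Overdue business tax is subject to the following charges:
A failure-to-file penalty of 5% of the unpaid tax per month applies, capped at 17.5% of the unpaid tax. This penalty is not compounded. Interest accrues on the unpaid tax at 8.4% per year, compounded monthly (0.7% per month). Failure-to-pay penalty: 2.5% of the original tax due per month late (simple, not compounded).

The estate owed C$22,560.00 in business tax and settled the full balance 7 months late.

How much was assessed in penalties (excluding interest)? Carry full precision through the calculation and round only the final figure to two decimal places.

C$7,896.00

Failure-to-file: 7 × 5% × C$22,560.00 = C$7,896.00, capped at 17.5% × C$22,560.00 = C$3,948.00
Failure-to-pay penalty = 2.5% × C$22,560.00 × 7 mo = C$3,948.00
Total penalty = C$3,948.00 + C$3,948.00 = C$7,896.00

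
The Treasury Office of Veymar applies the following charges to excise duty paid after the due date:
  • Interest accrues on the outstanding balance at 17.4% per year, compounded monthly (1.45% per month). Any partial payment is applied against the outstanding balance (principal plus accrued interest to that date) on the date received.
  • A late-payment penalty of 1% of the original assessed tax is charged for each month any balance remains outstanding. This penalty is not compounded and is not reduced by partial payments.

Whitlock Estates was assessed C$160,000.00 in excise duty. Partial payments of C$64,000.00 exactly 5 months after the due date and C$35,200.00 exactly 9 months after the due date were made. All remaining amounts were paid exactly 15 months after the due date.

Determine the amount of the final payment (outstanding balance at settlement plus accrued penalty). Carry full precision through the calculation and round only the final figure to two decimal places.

Balance at month 5: C$160,000.0000 × (1 + 0.0145)^5 = C$171,941.3133…
After C$64,000.00 payment: C$171,941.3133… − C$64,000.00 = C$107,941.3133…
Balance at month 9: C$107,941.3133… × (1 + 0.0145)^4 = C$114,339.3985…
After C$35,200.00 payment: C$114,339.3985… − C$35,200.00 = C$79,139.3985…
Balance at month 15: C$79,139.3985… × (1 + 0.0145)^6 = C$86,278.9901…
Penalty: 15 × 1% × C$160,000.00 = C$24,000.00
Final settlement = outstanding balance + penalty = C$86,278.9901… + C$24,000.00 = C$110,278.99

C$110,278.99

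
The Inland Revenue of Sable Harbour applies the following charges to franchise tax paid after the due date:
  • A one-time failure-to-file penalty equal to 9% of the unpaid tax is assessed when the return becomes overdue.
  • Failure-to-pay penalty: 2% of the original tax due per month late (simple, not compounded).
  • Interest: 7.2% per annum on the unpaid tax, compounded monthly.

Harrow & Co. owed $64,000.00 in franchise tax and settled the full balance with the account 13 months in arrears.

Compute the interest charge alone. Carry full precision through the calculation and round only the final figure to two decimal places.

$5,175.73

Interest (7.2%/yr ÷ 12 = 0.6%/month): $64,000.00 × ((1 + 0.006)^13 − 1) = $5,175.7256…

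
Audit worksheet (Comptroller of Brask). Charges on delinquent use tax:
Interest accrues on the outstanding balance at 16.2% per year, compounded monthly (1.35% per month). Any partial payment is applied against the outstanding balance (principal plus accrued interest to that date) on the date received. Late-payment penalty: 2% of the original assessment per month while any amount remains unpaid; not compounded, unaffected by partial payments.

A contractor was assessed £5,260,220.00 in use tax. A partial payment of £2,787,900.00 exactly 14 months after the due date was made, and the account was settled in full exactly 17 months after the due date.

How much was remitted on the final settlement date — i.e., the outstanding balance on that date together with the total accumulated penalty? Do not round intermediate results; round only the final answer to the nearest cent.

£5,493,185.48

Balance at month 14: £5,260,220.0000 × (1 + 0.0135)^14 = £6,346,531.6556…
After £2,787,900.00 payment: £6,346,531.6556… − £2,787,900.00 = £3,558,631.6556…
Balance at month 17: £3,558,631.6556… × (1 + 0.0135)^3 = £3,704,710.6750…
Penalty: 17 × 2% × £5,260,220.00 = £1,788,474.80
Final settlement = outstanding balance + penalty = £3,704,710.6750… + £1,788,474.80 = £5,493,185.48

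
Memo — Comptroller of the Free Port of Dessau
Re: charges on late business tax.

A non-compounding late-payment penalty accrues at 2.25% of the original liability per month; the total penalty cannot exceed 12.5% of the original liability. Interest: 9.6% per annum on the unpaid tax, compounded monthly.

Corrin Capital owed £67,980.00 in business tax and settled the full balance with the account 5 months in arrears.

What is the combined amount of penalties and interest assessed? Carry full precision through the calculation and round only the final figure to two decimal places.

£10,410.81

Penalty: 5 × 2.25% × £67,980.00 = £7,647.75 (below the 12.5% cap of £8,497.50)
Interest (9.6%/yr ÷ 12 = 0.8%/month): £67,980.00 × ((1 + 0.008)^5 − 1) = £2,763.0567…
Penalties + interest = £7,647.7500 + £2,763.0567… = £10,410.81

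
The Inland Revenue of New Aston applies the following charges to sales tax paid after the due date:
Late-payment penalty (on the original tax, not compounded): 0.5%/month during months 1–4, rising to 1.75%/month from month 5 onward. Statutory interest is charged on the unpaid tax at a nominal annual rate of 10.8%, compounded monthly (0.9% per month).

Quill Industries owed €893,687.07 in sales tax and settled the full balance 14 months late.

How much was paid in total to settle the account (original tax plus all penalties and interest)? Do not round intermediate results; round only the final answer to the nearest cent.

€1,187,391.11

Penalty, months 1–4: 4 × 0.5% × €893,687.07 = €17,873.74…
Penalty, months 5–14: 10 × 1.75% × €893,687.07 = €156,395.24…
Interest: €893,687.07 × ((1 + 0.009)^14 − 1) = €893,687.07 × 0.1336430… = €119,435.0599…
Total = €893,687.07 + €174,268.9787… + €119,435.0599… = €1,187,391.11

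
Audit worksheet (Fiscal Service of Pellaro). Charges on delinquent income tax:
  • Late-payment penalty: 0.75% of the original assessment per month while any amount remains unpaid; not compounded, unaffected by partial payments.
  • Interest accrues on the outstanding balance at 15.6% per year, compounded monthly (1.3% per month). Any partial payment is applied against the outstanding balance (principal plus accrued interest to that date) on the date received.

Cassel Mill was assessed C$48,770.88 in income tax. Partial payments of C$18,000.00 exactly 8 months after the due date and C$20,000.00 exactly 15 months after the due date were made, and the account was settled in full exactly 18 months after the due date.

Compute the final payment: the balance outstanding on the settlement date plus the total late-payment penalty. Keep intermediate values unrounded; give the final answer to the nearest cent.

C$26,848.33

Balance at month 8: C$48,770.8800 × (1 + 0.013)^8 = C$54,079.9342…
After C$18,000.00 payment: C$54,079.9342… − C$18,000.00 = C$36,079.9342…
Balance at month 15: C$36,079.9342… × (1 + 0.013)^7 = C$39,494.0666…
After C$20,000.00 payment: C$39,494.0666… − C$20,000.00 = C$19,494.0666…
Balance at month 18: C$19,494.0666… × (1 + 0.013)^3 = C$20,264.2616…
Penalty: 18 × 0.75% × C$48,770.88 = C$6,584.07…
Final settlement = outstanding balance + penalty = C$20,264.2616… + C$6,584.07… = C$26,848.33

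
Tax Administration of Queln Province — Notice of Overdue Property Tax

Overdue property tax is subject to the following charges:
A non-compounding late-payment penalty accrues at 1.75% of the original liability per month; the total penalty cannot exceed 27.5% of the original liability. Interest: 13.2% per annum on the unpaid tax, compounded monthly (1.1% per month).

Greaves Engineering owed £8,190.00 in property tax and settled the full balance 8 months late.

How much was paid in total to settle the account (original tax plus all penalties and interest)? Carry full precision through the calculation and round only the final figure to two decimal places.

Penalty: 8 × 1.75% × £8,190.00 = £1,146.60 (below the 27.5% cap of £2,252.25)
Interest: £8,190.00 × ((1 + 0.011)^8 − 1) = £8,190.00 × 0.0914636… = £749.0866…
Total = £8,190.00 + £1,146.6000 + £749.0866… = £10,085.69

£10,085.69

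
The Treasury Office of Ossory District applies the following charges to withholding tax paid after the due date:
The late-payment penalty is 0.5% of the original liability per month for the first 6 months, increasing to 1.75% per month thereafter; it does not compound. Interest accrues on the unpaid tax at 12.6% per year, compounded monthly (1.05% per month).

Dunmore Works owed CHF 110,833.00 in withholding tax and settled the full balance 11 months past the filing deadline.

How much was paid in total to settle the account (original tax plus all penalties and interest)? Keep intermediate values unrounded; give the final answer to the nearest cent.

Penalty, months 1–6: 6 × 0.5% × CHF 110,833.00 = CHF 3,324.99
Penalty, months 7–11: 5 × 1.75% × CHF 110,833.00 = CHF 9,697.89…
Interest: CHF 110,833.00 × ((1 + 0.0105)^11 − 1) = CHF 110,833.00 × 0.1217588… = CHF 13,494.8963…
Total = CHF 110,833.00 + CHF 13,022.8775 + CHF 13,494.8963… = CHF 137,350.77

CHF 137,350.77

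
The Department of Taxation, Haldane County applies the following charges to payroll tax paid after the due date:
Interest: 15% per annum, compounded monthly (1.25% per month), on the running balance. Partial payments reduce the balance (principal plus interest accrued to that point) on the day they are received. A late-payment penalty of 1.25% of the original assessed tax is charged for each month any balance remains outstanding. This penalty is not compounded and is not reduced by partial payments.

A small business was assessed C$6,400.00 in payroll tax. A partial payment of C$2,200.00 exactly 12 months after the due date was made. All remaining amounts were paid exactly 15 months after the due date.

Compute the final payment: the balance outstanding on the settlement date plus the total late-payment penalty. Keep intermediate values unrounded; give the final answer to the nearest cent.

C$6,627.37

Balance at month 12: C$6,400.0000 × (1 + 0.0125)^12 = C$7,428.8289…
After C$2,200.00 payment: C$7,428.8289… − C$2,200.00 = C$5,228.8289…
Balance at month 15: C$5,228.8289… × (1 + 0.0125)^3 = C$5,427.3712…
Penalty: 15 × 1.25% × C$6,400.00 = C$1,200.00
Final settlement = outstanding balance + penalty = C$5,427.3712… + C$1,200.00 = C$6,627.37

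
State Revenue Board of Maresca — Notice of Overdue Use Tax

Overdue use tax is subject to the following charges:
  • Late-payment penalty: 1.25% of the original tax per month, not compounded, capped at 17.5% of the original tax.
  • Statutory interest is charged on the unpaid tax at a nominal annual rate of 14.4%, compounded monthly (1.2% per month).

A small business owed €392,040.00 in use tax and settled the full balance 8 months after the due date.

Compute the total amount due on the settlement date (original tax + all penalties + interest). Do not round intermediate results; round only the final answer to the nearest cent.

€470,499.06

Penalty: 8 × 1.25% × €392,040.00 = €39,204.00 (below the 17.5% cap of €68,607.00)
Interest: €392,040.00 × ((1 + 0.012)^8 − 1) = €392,040.00 × 0.1001302… = €39,255.0568…
Total = €392,040.00 + €39,204.0000 + €39,255.0568… = €470,499.06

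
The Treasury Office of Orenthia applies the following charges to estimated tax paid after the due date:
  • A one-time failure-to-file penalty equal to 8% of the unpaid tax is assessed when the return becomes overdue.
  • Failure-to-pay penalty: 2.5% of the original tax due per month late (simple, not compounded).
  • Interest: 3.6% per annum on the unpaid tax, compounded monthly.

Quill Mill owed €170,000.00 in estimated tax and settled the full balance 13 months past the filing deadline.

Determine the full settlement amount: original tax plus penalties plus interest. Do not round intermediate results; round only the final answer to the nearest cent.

Failure-to-file penalty: 8% × €170,000.00 = €13,600.00
Failure-to-pay penalty = 2.5% × €170,000.00 × 13 mo = €55,250.00
Interest (3.6%/yr ÷ 12 = 0.3%/month): €170,000.00 × ((1 + 0.003)^13 − 1) = €6,750.6626…
Total = €170,000.00 + €68,850.0000 + €6,750.6626… = €245,600.66

€245,600.66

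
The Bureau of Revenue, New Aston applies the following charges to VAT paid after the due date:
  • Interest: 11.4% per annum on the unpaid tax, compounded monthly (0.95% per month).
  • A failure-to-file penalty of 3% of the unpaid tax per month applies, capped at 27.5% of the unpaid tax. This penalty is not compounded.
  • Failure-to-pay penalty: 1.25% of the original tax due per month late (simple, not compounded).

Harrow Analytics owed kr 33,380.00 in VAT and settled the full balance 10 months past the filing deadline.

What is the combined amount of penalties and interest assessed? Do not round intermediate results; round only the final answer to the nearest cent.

kr 16,662.16

Failure-to-file: 10 × 3% × kr 33,380.00 = kr 10,014.00, capped at 27.5% × kr 33,380.00 = kr 9,179.50
Failure-to-pay penalty: 10 × 1.25% × kr 33,380.00 = kr 4,172.50
Interest: kr 33,380.00 × ((1 + 0.0095)^10 − 1) = kr 33,380.00 × 0.0991659… = kr 3,310.1566…
Penalties + interest = kr 13,352.0000 + kr 3,310.1566… = kr 16,662.16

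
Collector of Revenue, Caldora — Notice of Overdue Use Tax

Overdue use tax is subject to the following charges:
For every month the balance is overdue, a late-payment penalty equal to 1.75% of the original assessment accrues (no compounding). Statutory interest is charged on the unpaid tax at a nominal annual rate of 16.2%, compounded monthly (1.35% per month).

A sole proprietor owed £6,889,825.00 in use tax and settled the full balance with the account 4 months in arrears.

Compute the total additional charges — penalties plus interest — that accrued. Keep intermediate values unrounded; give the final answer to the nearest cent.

£861,940.36

Late-payment penalty = 1.75% × £6,889,825.00 × 4 mo = £482,287.75
Interest: £6,889,825.00 × ((1 + 0.0135)^4 − 1) = £6,889,825.00 × 0.0551034… = £379,652.6087…
Penalties + interest = £482,287.7500 + £379,652.6087… = £861,940.36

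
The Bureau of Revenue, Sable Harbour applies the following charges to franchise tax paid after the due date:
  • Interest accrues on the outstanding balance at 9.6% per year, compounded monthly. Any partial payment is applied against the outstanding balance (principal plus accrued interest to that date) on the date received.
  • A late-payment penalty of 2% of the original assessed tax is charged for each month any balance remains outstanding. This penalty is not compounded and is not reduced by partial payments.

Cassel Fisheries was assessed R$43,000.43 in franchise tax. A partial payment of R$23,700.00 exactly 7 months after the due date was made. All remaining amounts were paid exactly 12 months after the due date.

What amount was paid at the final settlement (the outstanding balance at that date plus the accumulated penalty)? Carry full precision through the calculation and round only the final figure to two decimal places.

R$32,971.85

Monthly rate = 9.6% ÷ 12 = 0.8%
Balance at month 7: R$43,000.4300 × (1 + 0.008)^7 = R$45,467.0234…
After R$23,700.00 payment: R$45,467.0234… − R$23,700.00 = R$21,767.0234…
Balance at month 12: R$21,767.0234… × (1 + 0.008)^5 = R$22,651.7471…
Penalty: 12 × 2% × R$43,000.43 = R$10,320.10…
Final settlement = outstanding balance + penalty = R$22,651.7471… + R$10,320.10… = R$32,971.85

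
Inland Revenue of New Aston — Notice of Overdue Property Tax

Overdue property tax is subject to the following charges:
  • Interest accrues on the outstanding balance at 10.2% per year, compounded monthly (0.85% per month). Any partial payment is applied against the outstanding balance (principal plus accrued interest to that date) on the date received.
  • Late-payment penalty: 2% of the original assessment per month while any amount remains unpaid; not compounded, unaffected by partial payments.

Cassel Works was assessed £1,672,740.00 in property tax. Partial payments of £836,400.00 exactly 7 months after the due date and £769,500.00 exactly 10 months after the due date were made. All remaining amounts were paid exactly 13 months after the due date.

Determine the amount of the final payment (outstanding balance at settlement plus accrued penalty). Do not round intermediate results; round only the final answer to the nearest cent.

Balance at month 7: £1,672,740.0000 × (1 + 0.0085)^7 = £1,774,842.2564…
After £836,400.00 payment: £1,774,842.2564… − £836,400.00 = £938,442.2564…
Balance at month 10: £938,442.2564… × (1 + 0.0085)^3 = £962,576.5177…
After £769,500.00 payment: £962,576.5177… − £769,500.00 = £193,076.5177…
Balance at month 13: £193,076.5177… × (1 + 0.0085)^3 = £198,041.9368…
Penalty: 13 × 2% × £1,672,740.00 = £434,912.40
Final settlement = outstanding balance + penalty = £198,041.9368… + £434,912.40 = £632,954.34

£632,954.34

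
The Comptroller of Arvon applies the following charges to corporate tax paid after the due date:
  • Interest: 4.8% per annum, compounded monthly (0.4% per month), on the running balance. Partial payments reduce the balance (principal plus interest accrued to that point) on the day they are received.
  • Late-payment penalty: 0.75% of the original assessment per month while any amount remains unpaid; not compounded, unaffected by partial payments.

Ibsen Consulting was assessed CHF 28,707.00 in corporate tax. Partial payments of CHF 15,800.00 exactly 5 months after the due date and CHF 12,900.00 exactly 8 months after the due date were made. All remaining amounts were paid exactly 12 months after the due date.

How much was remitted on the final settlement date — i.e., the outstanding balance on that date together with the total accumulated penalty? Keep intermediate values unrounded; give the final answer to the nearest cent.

Balance at month 5: CHF 28,707.0000 × (1 + 0.004)^5 = CHF 29,285.7515…
After CHF 15,800.00 payment: CHF 29,285.7515… − CHF 15,800.00 = CHF 13,485.7515…
Balance at month 8: CHF 13,485.7515… × (1 + 0.004)^3 = CHF 13,648.2287…
After CHF 12,900.00 payment: CHF 13,648.2287… − CHF 12,900.00 = CHF 748.2287…
Balance at month 12: CHF 748.2287… × (1 + 0.004)^4 = CHF 760.2724…
Penalty: 12 × 0.75% × CHF 28,707.00 = CHF 2,583.63
Final settlement = outstanding balance + penalty = CHF 760.2724… + CHF 2,583.63 = CHF 3,343.90

CHF 3,343.90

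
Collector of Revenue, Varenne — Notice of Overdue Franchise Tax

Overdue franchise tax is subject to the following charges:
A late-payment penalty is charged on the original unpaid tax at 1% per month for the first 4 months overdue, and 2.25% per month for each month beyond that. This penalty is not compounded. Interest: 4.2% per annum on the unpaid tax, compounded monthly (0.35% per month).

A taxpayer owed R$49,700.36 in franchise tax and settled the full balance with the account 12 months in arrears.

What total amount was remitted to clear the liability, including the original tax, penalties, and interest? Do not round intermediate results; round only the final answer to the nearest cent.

Penalty, months 1–4: 4 × 1% × R$49,700.36 = R$1,988.01…
Penalty, months 5–12: 8 × 2.25% × R$49,700.36 = R$8,946.06…
Interest: R$49,700.36 × ((1 + 0.0035)^12 − 1) = R$49,700.36 × 0.0428180… = R$2,128.0704…
Total = R$49,700.36 + R$10,934.0792 + R$2,128.0704… = R$62,762.51

R$62,762.51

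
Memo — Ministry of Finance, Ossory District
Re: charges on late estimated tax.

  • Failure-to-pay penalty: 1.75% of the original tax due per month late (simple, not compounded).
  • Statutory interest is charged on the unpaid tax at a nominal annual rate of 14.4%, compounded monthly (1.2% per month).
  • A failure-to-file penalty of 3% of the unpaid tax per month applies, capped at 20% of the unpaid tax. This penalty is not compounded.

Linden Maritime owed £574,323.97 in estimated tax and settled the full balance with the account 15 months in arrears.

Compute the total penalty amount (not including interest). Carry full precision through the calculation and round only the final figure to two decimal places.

£265,624.84

Failure-to-file: 15 × 3% × £574,323.97 = £258,445.79…, capped at 20% × £574,323.97 = £114,864.79…
Failure-to-pay penalty = 1.75% × £574,323.97 × 15 mo = £150,760.04…
Total penalty = £114,864.79… + £150,760.04… = £265,624.84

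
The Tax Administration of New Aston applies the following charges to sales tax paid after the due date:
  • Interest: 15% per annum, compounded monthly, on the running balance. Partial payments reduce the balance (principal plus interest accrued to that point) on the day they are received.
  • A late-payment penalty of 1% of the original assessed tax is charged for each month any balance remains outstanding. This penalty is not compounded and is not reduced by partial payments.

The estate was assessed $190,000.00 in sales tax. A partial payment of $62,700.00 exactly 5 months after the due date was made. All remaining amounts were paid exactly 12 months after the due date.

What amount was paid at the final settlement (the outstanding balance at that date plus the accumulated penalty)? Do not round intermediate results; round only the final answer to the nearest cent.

Monthly rate = 15% ÷ 12 = 1.25%
Balance at month 5: $190,000.0000 × (1 + 0.0125)^5 = $202,175.6092…
After $62,700.00 payment: $202,175.6092… − $62,700.00 = $139,475.6092…
Balance at month 12: $139,475.6092… × (1 + 0.0125)^7 = $152,147.0339…
Penalty: 12 × 1% × $190,000.00 = $22,800.00
Final settlement = outstanding balance + penalty = $152,147.0339… + $22,800.00 = $174,947.03

$174,947.03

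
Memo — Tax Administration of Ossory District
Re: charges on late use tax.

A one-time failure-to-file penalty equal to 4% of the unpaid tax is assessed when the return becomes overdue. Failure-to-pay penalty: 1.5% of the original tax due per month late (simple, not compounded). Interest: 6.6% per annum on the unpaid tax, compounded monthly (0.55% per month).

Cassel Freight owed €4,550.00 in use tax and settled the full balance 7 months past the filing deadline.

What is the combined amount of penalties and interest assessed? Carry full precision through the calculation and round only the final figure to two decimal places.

Failure-to-file penalty: 4% × €4,550.00 = €182.00
Failure-to-pay penalty = 1.5% × €4,550.00 × 7 mo = €477.75
Interest: €4,550.00 × ((1 + 0.0055)^7 − 1) = €4,550.00 × 0.0391411… = €178.0920…
Penalties + interest = €659.7500 + €178.0920… = €837.84

€837.84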